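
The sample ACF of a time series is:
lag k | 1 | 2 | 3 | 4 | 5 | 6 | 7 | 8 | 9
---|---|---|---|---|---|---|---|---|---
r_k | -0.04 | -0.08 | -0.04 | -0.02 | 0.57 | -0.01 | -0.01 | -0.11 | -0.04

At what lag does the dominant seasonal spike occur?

The largest autocorrelation is r_5 = 0.57; the remaining lags stay at or below -0.01.
The dominant spike at lag 5 indicates a seasonal period of 5.

5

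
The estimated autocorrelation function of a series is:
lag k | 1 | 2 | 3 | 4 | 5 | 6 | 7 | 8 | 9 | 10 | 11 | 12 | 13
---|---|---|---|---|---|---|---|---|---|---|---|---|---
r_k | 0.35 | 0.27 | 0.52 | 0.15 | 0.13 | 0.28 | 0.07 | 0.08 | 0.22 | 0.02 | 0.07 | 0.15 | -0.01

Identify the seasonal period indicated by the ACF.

3

The largest autocorrelation is r_3 = 0.52; the remaining lags stay at or below 0.35. The elevated value at lag 1 (0.35), dropping to 0.27 at lag 2, reflects decaying short-term dependence rather than seasonality.
The dominant spike at lag 3 indicates a seasonal period of 3.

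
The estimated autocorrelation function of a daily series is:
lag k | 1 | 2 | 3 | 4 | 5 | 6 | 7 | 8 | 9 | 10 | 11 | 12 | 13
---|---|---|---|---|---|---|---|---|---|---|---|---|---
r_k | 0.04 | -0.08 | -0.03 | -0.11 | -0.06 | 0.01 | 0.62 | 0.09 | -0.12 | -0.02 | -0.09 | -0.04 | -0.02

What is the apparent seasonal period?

The largest autocorrelation is r_7 = 0.62; the remaining lags stay at or below 0.09.
The dominant spike at lag 7 indicates a seasonal period of 7.

7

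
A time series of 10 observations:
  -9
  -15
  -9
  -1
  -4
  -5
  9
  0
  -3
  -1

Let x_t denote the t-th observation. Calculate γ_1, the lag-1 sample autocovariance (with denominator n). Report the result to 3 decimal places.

14.016

Mean x̄ = (-9 − 15 − 9 − 1 − 4 − 5 + 9 + 0 − 3 − 1)/10 = -3.8000
Σ_{t=1}^{9}(x_t−x̄)(x_{t+1}−x̄) = 140.1600
γ_1 = 140.1600 / 10 = 14.016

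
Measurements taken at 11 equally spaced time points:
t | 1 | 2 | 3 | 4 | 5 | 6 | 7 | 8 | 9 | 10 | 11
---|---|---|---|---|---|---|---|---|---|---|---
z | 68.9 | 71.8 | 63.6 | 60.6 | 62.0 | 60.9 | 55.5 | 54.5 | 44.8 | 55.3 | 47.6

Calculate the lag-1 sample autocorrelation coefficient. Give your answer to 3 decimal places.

Mean z̄ = (68.9 + 71.8 + 63.6 + 60.6 + 62.0 + 60.9 + 55.5 + 54.5 + 44.8 + 55.3 + 47.6)/11 = 58.6818
Numerator Σ_{t=1}^{10}(z_t−z̄)(z_{t+1}−z̄) = 370.4424
Denominator Σ(z_t−z̄)² = 674.8564
r_1 = 370.4424 / 674.8564 = 0.549

0.549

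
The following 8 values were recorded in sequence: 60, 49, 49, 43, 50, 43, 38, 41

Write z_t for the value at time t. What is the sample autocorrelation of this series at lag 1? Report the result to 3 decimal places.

0.252

Mean z̄ = (60 + 49 + 49 + 43 + 50 + 43 + 38 + 41)/8 = 46.6250
Deviations from mean: 13.3750, 2.3750, 2.3750, -3.6250, 3.3750, -3.6250, -8.6250, -5.6250
Numerator Σ_{t=1}^{7}(z_t−z̄)(z_{t+1}−z̄) = 84.1094
Denominator Σ(z_t−z̄)² = 333.8750
r_1 = 84.1094 / 333.8750 = 0.252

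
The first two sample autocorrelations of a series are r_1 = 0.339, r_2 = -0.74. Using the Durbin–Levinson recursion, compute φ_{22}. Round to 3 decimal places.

φ_{22} = (r_2 − r_1²) / (1 − r_1²)
r_1² = (0.339)² = 0.114921
Numerator = -0.74 − 0.1149 = -0.8549; denominator = 1 − 0.1149 = 0.8851
φ_{22} = -0.8549 / 0.8851 = -0.966

-0.966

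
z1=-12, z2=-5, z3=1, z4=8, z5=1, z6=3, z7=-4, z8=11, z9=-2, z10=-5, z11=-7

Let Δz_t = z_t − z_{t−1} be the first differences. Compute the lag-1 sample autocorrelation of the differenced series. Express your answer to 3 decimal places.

First differences Δz: 7, 6, 7, -7, 2, -7, 15, -13, -3, -2
Mean of differences = 0.5000
Numerator Σ(Δz_t−Δz̄)(Δz_{t+1}−Δz̄) = -248.2500
Denominator Σ(Δz_t−Δz̄)² = 640.5000
r_1(Δz) = -248.2500 / 640.5000 = -0.388

-0.388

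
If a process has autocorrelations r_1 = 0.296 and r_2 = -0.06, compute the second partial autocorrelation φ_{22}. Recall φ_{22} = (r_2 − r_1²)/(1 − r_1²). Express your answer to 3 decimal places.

-0.162

φ_{22} = (r_2 − r_1²) / (1 − r_1²)
r_1² = (0.296)² = 0.087616
Numerator = -0.06 − 0.0876 = -0.1476; denominator = 1 − 0.0876 = 0.9124
φ_{22} = -0.1476 / 0.9124 = -0.162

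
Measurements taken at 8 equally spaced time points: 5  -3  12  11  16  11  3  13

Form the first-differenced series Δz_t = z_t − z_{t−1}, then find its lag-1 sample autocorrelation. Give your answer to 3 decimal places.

First differences Δz: -8, 15, -1, 5, -5, -8, 10
Mean of differences = 1.1429
Numerator Σ(Δz_t−Δz̄)(Δz_{t+1}−Δz̄) = -213.1633
Denominator Σ(Δz_t−Δz̄)² = 494.8571
r_1(Δz) = -213.1633 / 494.8571 = -0.431

-0.431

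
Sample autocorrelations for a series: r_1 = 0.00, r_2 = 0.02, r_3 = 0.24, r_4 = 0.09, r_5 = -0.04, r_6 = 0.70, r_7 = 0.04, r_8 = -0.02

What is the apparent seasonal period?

6

The largest autocorrelation is r_6 = 0.70; the remaining lags stay at or below 0.24.
The dominant spike at lag 6 indicates a seasonal period of 6.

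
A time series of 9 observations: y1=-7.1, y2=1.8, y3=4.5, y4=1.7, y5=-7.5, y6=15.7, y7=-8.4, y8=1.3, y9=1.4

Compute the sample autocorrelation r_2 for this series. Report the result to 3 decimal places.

0.073

Mean ȳ = (-7.1 + 1.8 + 4.5 + 1.7 − 7.5 + 15.7 − 8.4 + 1.3 + 1.4)/9 = 0.3778
Σ(y_t−ȳ)(y_{t+2}−ȳ) = (-30.8251) + (1.8805) + (-32.4740) + (20.2594) + (69.1494) + (14.1305) + (-8.9728) = 33.1479
Denominator Σ(y_t−ȳ)² = 452.4556
r_2 = 33.1479 / 452.4556 = 0.073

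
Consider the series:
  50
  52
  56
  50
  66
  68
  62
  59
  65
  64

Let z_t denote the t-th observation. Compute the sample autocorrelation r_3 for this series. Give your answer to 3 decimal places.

Mean z̄ = (50 + 52 + 56 + 50 + 66 + 68 + 62 + 59 + 65 + 64)/10 = 59.2000
Numerator Σ_{t=1}^{7}(z_t−z̄)(z_{t+3}−z̄) = 44.8800
Denominator Σ(z_t−z̄)² = 419.6000
r_3 = 44.8800 / 419.6000 = 0.107

0.107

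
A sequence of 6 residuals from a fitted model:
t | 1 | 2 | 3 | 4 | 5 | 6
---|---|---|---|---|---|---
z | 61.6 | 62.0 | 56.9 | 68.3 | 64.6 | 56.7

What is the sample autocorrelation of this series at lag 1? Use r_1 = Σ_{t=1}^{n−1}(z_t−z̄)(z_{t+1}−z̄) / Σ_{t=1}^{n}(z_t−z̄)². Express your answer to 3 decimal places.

-0.284

Mean z̄ = (61.6 + 62.0 + 56.9 + 68.3 + 64.6 + 56.7)/6 = 61.6833
Deviations from mean: -0.0833, 0.3167, -4.7833, 6.6167, 2.9167, -4.9833
Σ(z_t−z̄)(z_{t+1}−z̄) = (-0.0264) + (-1.5147) + (-31.6497) + (19.2986) + (-14.5347) = -28.4269
Denominator Σ(z_t−z̄)² = 100.1083
r_1 = -28.4269 / 100.1083 = -0.284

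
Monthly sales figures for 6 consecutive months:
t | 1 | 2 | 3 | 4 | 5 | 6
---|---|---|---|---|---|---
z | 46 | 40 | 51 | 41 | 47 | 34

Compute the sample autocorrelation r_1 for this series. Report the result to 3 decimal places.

-0.515

Mean z̄ = (46 + 40 + 51 + 41 + 47 + 34)/6 = 43.1667
Numerator Σ_{t=1}^{5}(z_t−z̄)(z_{t+1}−z̄) = -94.1944
Denominator Σ(z_t−z̄)² = 182.8333
r_1 = -94.1944 / 182.8333 = -0.515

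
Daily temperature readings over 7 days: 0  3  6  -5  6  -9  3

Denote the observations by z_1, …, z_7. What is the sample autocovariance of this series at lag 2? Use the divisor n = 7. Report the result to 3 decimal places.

11.335

Mean z̄ = (0 + 3 + 6 − 5 + 6 − 9 + 3)/7 = 0.5714
Deviations: -0.5714, 2.4286, 5.4286, -5.5714, 5.4286, -9.5714, 2.4286
Σ_{t=1}^{5}(z_t−z̄)(z_{t+2}−z̄) = 79.3469
γ_2 = 79.3469 / 7 = 11.335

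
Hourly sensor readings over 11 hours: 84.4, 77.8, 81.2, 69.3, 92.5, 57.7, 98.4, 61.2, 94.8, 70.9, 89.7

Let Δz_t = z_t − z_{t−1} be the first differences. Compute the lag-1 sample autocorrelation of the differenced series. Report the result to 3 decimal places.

-0.934

First differences Δz: -6.6, 3.4, -11.9, 23.2, -34.8, 40.7, -37.2, 33.6, -23.9, 18.8
Mean of differences = 0.5300
Numerator Σ(Δz_t−Δz̄)(Δz_{t+1}−Δz̄) = -6575.6439
Denominator Σ(Δz_t−Δz̄)² = 7037.1410
r_1(Δz) = -6575.6439 / 7037.1410 = -0.934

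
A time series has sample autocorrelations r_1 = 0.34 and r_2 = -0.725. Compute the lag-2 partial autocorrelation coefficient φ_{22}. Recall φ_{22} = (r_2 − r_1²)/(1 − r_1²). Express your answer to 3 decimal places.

-0.950

φ_{22} = (r_2 − r_1²) / (1 − r_1²)
r_1² = (0.34)² = 0.1156
Numerator = -0.725 − 0.1156 = -0.8406; denominator = 1 − 0.1156 = 0.8844
φ_{22} = -0.8406 / 0.8844 = -0.950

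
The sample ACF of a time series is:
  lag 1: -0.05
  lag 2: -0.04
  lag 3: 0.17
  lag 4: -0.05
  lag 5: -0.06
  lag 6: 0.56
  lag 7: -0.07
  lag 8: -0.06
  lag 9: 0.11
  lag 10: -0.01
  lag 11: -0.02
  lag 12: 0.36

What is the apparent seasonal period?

6

The largest autocorrelation is r_6 = 0.56, with a weaker echo at lag 12 (0.36); the remaining lags stay at or below 0.17.
The dominant spike at lag 6 indicates a seasonal period of 6.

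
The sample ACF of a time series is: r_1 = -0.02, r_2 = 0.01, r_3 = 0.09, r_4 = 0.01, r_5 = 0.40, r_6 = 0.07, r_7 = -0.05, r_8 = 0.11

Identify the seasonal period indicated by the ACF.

The largest autocorrelation is r_5 = 0.40; the remaining lags stay at or below 0.11.
The dominant spike at lag 5 indicates a seasonal period of 5.

5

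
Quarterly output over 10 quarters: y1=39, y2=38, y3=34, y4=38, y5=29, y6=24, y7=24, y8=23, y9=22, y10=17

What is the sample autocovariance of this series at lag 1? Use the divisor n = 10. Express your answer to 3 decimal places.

36.096

Mean ȳ = (39 + 38 + 34 + 38 + 29 + 24 + 24 + 23 + 22 + 17)/10 = 28.8000
Σ_{t=1}^{9}(y_t−ȳ)(y_{t+1}−ȳ) = 360.9600
γ_1 = 360.9600 / 10 = 36.096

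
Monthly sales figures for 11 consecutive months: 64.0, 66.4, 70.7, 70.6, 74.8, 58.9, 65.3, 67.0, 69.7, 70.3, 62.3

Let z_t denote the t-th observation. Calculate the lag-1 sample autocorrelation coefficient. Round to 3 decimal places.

-0.088

Mean z̄ = (64.0 + 66.4 + 70.7 + 70.6 + 74.8 + 58.9 + 65.3 + 67.0 + 69.7 + 70.3 + 62.3)/11 = 67.2727
Numerator Σ_{t=1}^{10}(z_t−z̄)(z_{t+1}−z̄) = -18.0226
Denominator Σ(z_t−z̄)² = 204.8018
r_1 = -18.0226 / 204.8018 = -0.088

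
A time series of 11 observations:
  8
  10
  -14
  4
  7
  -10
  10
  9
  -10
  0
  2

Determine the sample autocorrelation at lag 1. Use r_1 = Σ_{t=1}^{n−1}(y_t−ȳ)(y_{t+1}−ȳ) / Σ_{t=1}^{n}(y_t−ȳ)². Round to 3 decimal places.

Mean ȳ = (8 + 10 − 14 + 4 + 7 − 10 + 10 + 9 − 10 + 0 + 2)/11 = 1.4545
Numerator Σ_{t=1}^{10}(y_t−ȳ)(y_{t+1}−ȳ) = -268.8430
Denominator Σ(y_t−ȳ)² = 786.7273
r_1 = -268.8430 / 786.7273 = -0.342

-0.342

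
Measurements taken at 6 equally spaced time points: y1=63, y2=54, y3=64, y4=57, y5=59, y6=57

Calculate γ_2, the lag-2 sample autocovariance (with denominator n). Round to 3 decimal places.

Mean ȳ = (63 + 54 + 64 + 57 + 59 + 57)/6 = 59.0000
Deviations: 4.0000, -5.0000, 5.0000, -2.0000, 0.0000, -2.0000
Σ_{t=1}^{4}(y_t−ȳ)(y_{t+2}−ȳ) = 34.0000
γ_2 = 34.0000 / 6 = 5.667

5.667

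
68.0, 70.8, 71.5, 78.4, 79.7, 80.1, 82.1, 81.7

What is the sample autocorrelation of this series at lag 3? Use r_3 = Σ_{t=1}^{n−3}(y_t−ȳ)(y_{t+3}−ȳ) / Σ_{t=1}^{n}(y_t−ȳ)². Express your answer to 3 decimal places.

-0.118

Mean ȳ = (68.0 + 70.8 + 71.5 + 78.4 + 79.7 + 80.1 + 82.1 + 81.7)/8 = 76.5375
Deviations from mean: -8.5375, -5.7375, -5.0375, 1.8625, 3.1625, 3.5625, 5.5625, 5.1625
Numerator Σ_{t=1}^{5}(y_t−ȳ)(y_{t+3}−ȳ) = -25.3055
Denominator Σ(y_t−ȳ)² = 214.9388
r_3 = -25.3055 / 214.9388 = -0.118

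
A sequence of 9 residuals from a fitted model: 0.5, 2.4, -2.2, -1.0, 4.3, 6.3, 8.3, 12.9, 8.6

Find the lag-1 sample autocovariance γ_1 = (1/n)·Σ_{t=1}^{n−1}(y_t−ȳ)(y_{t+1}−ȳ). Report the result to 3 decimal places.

Mean ȳ = (0.5 + 2.4 − 2.2 − 1.0 + 4.3 + 6.3 + 8.3 + 12.9 + 8.6)/9 = 4.4556
Σ_{t=1}^{8}(y_t−ȳ)(y_{t+1}−ȳ) = 133.2358
γ_1 = 133.2358 / 9 = 14.804

14.804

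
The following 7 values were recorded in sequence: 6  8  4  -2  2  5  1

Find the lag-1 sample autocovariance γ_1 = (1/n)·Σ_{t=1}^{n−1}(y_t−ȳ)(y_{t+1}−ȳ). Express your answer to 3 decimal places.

1.851

Mean ȳ = (6 + 8 + 4 − 2 + 2 + 5 + 1)/7 = 3.4286
Deviations: 2.5714, 4.5714, 0.5714, -5.4286, -1.4286, 1.5714, -2.4286
Σ_{t=1}^{6}(y_t−ȳ)(y_{t+1}−ȳ) = 12.9592
γ_1 = 12.9592 / 7 = 1.851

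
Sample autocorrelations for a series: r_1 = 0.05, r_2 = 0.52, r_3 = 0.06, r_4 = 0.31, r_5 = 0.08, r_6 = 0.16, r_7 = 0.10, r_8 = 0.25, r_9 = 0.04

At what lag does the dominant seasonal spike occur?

2

The largest autocorrelation is r_2 = 0.52, with weaker echoes at lags 4 (0.31), 6 (0.16) and 8 (0.25); the remaining lags stay at or below 0.10.
The dominant spike at lag 2 indicates a seasonal period of 2.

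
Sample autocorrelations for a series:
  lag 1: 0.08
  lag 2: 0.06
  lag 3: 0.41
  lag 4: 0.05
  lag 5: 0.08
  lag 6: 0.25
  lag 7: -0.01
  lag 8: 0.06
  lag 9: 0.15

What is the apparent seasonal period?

3

The largest autocorrelation is r_3 = 0.41, with weaker echoes at lags 6 (0.25) and 9 (0.15); the remaining lags stay at or below 0.08.
The dominant spike at lag 3 indicates a seasonal period of 3.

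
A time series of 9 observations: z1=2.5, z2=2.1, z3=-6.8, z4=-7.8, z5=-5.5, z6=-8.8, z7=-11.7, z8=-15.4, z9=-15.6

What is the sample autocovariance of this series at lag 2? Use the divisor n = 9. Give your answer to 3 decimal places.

4.663

Mean z̄ = (2.5 + 2.1 − 6.8 − 7.8 − 5.5 − 8.8 − 11.7 − 15.4 − 15.6)/9 = -7.4444
Σ_{t=1}^{7}(z_t−z̄)(z_{t+2}−z̄) = 41.9660
γ_2 = 41.9660 / 9 = 4.663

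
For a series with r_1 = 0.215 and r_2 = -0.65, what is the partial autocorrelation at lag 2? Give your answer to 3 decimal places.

φ_{22} = (r_2 − r_1²) / (1 − r_1²)
r_1² = (0.215)² = 0.046225
Numerator = -0.65 − 0.0462 = -0.6962; denominator = 1 − 0.0462 = 0.9538
φ_{22} = -0.6962 / 0.9538 = -0.730

-0.730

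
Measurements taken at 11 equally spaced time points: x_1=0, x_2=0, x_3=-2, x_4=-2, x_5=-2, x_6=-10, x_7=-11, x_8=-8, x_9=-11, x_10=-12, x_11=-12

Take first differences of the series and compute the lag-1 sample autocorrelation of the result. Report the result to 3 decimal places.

First differences Δx: 0, -2, 0, 0, -8, -1, 3, -3, -1, 0
Mean of differences = -1.2000
Numerator Σ(Δx_t−Δx̄)(Δx_{t+1}−Δx̄) = -16.8400
Denominator Σ(Δx_t−Δx̄)² = 73.6000
r_1(Δx) = -16.8400 / 73.6000 = -0.229

-0.229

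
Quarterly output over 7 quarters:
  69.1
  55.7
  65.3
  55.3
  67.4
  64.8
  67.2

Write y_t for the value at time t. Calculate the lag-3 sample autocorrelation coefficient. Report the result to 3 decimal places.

Mean ȳ = (69.1 + 55.7 + 65.3 + 55.3 + 67.4 + 64.8 + 67.2)/7 = 63.5429
Deviations from mean: 5.5571, -7.8429, 1.7571, -8.2429, 3.8571, 1.2571, 3.6571
Numerator Σ_{t=1}^{4}(y_t−ȳ)(y_{t+3}−ȳ) = -103.9941
Denominator Σ(y_t−ȳ)² = 193.2571
r_3 = -103.9941 / 193.2571 = -0.538

-0.538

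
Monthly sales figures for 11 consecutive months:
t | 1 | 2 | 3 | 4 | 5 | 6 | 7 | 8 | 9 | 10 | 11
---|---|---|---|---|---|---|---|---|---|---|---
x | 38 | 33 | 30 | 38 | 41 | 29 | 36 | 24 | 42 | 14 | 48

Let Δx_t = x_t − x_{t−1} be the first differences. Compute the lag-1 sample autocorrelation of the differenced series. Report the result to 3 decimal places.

First differences Δx: -5, -3, 8, 3, -12, 7, -12, 18, -28, 34
Mean of differences = 1.0000
Numerator Σ(Δx_t−Δx̄)(Δx_{t+1}−Δx̄) = -1843.0000
Denominator Σ(Δx_t−Δx̄)² = 2698.0000
r_1(Δx) = -1843.0000 / 2698.0000 = -0.683

-0.683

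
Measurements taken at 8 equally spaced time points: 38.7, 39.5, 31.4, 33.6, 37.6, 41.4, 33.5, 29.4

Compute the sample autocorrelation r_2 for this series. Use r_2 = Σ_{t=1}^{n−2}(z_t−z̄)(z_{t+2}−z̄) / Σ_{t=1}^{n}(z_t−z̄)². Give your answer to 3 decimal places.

-0.638

Mean z̄ = (38.7 + 39.5 + 31.4 + 33.6 + 37.6 + 41.4 + 33.5 + 29.4)/8 = 35.6375
Deviations from mean: 3.0625, 3.8625, -4.2375, -2.0375, 1.9625, 5.7625, -2.1375, -6.2375
Numerator Σ_{t=1}^{6}(z_t−z̄)(z_{t+2}−z̄) = -81.0428
Denominator Σ(z_t−z̄)² = 126.9388
r_2 = -81.0428 / 126.9388 = -0.638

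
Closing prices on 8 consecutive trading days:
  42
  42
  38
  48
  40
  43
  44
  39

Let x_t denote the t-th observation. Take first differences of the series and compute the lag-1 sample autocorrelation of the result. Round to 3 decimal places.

First differences Δx: 0, -4, 10, -8, 3, 1, -5
Mean of differences = -0.4286
Numerator Σ(Δx_t−Δx̄)(Δx_{t+1}−Δx̄) = -145.3265
Denominator Σ(Δx_t−Δx̄)² = 213.7143
r_1(Δx) = -145.3265 / 213.7143 = -0.680

-0.680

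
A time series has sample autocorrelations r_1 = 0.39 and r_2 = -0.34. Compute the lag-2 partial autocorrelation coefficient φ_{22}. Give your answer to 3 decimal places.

φ_{22} = (r_2 − r_1²) / (1 − r_1²)
r_1² = (0.39)² = 0.1521
Numerator = -0.34 − 0.1521 = -0.4921; denominator = 1 − 0.1521 = 0.8479
φ_{22} = -0.4921 / 0.8479 = -0.580

-0.580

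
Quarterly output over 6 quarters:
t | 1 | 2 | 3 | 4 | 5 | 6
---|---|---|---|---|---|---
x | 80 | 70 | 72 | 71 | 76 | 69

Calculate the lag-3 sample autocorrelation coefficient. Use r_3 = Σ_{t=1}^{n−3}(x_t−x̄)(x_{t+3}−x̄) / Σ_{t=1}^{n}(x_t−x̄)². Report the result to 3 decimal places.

Mean x̄ = (80 + 70 + 72 + 71 + 76 + 69)/6 = 73.0000
Deviations from mean: 7.0000, -3.0000, -1.0000, -2.0000, 3.0000, -4.0000
Numerator Σ_{t=1}^{3}(x_t−x̄)(x_{t+3}−x̄) = -19.0000
Denominator Σ(x_t−x̄)² = 88.0000
r_3 = -19.0000 / 88.0000 = -0.216

-0.216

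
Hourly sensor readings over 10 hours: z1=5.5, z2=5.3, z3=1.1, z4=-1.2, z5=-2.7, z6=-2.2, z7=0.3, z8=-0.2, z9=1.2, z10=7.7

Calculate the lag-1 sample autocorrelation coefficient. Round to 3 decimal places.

0.415

Mean z̄ = (5.5 + 5.3 + 1.1 − 1.2 − 2.7 − 2.2 + 0.3 − 0.2 + 1.2 + 7.7)/10 = 1.4800
Numerator Σ_{t=1}^{9}(z_t−z̄)(z_{t+1}−z̄) = 46.5616
Denominator Σ(z_t−z̄)² = 112.0760
r_1 = 46.5616 / 112.0760 = 0.415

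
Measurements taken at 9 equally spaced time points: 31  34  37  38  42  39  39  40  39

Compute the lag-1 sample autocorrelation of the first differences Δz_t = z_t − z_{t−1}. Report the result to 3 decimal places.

First differences Δz: 3, 3, 1, 4, -3, 0, 1, -1
Mean of differences = 1.0000
Numerator Σ(Δz_t−Δz̄)(Δz_{t+1}−Δz̄) = -4.0000
Denominator Σ(Δz_t−Δz̄)² = 38.0000
r_1(Δz) = -4.0000 / 38.0000 = -0.105

-0.105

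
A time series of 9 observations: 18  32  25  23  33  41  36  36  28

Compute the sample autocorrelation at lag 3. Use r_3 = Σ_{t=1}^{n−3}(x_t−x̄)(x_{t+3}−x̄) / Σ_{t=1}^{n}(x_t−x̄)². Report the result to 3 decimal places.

Mean x̄ = (18 + 32 + 25 + 23 + 33 + 41 + 36 + 36 + 28)/9 = 30.2222
Σ(x_t−x̄)(x_{t+3}−x̄) = (88.2716) + (4.9383) + (-56.2840) + (-41.7284) + (16.0494) + (-23.9506) = -12.7037
Denominator Σ(x_t−x̄)² = 427.5556
r_3 = -12.7037 / 427.5556 = -0.030

-0.030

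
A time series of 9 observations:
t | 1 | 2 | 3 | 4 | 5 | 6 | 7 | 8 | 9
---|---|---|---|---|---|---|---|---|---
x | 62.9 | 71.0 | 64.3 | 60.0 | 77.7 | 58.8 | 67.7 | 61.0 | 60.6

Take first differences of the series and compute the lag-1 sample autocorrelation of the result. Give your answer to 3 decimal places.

First differences Δx: 8.1, -6.7, -4.3, 17.7, -18.9, 8.9, -6.7, -0.4
Mean of differences = -0.2875
Numerator Σ(Δx_t−Δx̄)(Δx_{t+1}−Δx̄) = -664.2177
Denominator Σ(Δx_t−Δx̄)² = 923.0888
r_1(Δx) = -664.2177 / 923.0888 = -0.720

-0.720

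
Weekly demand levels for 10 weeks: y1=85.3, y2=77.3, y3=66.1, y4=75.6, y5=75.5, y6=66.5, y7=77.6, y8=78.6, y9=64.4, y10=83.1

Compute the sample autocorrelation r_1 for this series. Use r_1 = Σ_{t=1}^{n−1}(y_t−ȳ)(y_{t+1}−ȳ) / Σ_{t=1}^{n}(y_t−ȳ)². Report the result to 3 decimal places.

-0.310

Mean ȳ = (85.3 + 77.3 + 66.1 + 75.6 + 75.5 + 66.5 + 77.6 + 78.6 + 64.4 + 83.1)/10 = 75.0000
Numerator Σ_{t=1}^{9}(y_t−ȳ)(y_{t+1}−ȳ) = -142.8300
Denominator Σ(y_t−ȳ)² = 461.1400
r_1 = -142.8300 / 461.1400 = -0.310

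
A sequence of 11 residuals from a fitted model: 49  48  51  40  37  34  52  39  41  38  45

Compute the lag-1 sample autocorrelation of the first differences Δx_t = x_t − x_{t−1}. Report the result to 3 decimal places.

-0.483

First differences Δx: -1, 3, -11, -3, -3, 18, -13, 2, -3, 7
Mean of differences = -0.4000
Numerator Σ(Δx_t−Δx̄)(Δx_{t+1}−Δx̄) = -339.1600
Denominator Σ(Δx_t−Δx̄)² = 702.4000
r_1(Δx) = -339.1600 / 702.4000 = -0.483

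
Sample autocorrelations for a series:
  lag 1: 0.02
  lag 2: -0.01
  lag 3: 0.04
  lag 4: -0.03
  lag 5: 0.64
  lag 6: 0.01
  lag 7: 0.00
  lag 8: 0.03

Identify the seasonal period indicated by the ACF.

The largest autocorrelation is r_5 = 0.64; the remaining lags stay at or below 0.04.
The dominant spike at lag 5 indicates a seasonal period of 5.

5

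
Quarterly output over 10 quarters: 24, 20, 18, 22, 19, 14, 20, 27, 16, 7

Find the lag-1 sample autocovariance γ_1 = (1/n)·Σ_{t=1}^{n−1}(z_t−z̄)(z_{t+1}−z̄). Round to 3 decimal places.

1.711

Mean z̄ = (24 + 20 + 18 + 22 + 19 + 14 + 20 + 27 + 16 + 7)/10 = 18.7000
Σ_{t=1}^{9}(z_t−z̄)(z_{t+1}−z̄) = 17.1100
γ_1 = 17.1100 / 10 = 1.711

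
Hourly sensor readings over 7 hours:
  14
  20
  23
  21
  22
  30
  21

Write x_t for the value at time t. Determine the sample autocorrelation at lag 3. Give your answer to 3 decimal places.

0.120

Mean x̄ = (14 + 20 + 23 + 21 + 22 + 30 + 21)/7 = 21.5714
Numerator Σ_{t=1}^{4}(x_t−x̄)(x_{t+3}−x̄) = 16.0204
Denominator Σ(x_t−x̄)² = 133.7143
r_3 = 16.0204 / 133.7143 = 0.120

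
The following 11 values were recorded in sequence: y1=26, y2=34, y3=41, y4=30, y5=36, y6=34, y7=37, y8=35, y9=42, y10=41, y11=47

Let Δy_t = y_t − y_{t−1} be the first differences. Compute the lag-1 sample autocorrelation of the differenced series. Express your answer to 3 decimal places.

-0.478

First differences Δy: 8, 7, -11, 6, -2, 3, -2, 7, -1, 6
Mean of differences = 2.1000
Numerator Σ(Δy_t−Δȳ)(Δy_{t+1}−Δȳ) = -157.1100
Denominator Σ(Δy_t−Δȳ)² = 328.9000
r_1(Δy) = -157.1100 / 328.9000 = -0.478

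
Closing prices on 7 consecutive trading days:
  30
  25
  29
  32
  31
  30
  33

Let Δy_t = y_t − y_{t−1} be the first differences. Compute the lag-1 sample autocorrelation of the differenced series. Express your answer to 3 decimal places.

-0.265

First differences Δy: -5, 4, 3, -1, -1, 3
Mean of differences = 0.5000
Numerator Σ(Δy_t−Δȳ)(Δy_{t+1}−Δȳ) = -15.7500
Denominator Σ(Δy_t−Δȳ)² = 59.5000
r_1(Δy) = -15.7500 / 59.5000 = -0.265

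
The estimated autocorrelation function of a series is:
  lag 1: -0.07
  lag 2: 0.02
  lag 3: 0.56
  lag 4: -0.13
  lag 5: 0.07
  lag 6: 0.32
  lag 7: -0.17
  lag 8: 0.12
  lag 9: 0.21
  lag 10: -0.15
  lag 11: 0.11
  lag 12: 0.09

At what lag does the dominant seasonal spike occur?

3

The largest autocorrelation is r_3 = 0.56, with weaker echoes at lags 6 (0.32) and 9 (0.21); the remaining lags stay at or below 0.12.
The dominant spike at lag 3 indicates a seasonal period of 3.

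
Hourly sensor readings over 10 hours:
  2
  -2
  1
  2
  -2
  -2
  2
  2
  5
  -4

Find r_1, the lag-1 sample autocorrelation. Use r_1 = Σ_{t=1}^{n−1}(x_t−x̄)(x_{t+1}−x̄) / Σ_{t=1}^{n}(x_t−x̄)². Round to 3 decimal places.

-0.242

Mean x̄ = (2 − 2 + 1 + 2 − 2 − 2 + 2 + 2 + 5 − 4)/10 = 0.4000
Numerator Σ_{t=1}^{9}(x_t−x̄)(x_{t+1}−x̄) = -16.5600
Denominator Σ(x_t−x̄)² = 68.4000
r_1 = -16.5600 / 68.4000 = -0.242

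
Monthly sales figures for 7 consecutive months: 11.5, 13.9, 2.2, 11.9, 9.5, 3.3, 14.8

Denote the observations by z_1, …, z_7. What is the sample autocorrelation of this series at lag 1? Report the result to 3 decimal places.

-0.491

Mean z̄ = (11.5 + 13.9 + 2.2 + 11.9 + 9.5 + 3.3 + 14.8)/7 = 9.5857
Deviations from mean: 1.9143, 4.3143, -7.3857, 2.3143, -0.0857, -6.2857, 5.2143
Σ(z_t−z̄)(z_{t+1}−z̄) = (8.2588) + (-31.8641) + (-17.0927) + (-0.1984) + (0.5388) + (-32.7755) = -73.1331
Denominator Σ(z_t−z̄)² = 148.8886
r_1 = -73.1331 / 148.8886 = -0.491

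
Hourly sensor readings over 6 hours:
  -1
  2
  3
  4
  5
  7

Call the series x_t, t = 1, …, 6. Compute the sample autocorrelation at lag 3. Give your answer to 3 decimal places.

Mean x̄ = (-1 + 2 + 3 + 4 + 5 + 7)/6 = 3.3333
Deviations from mean: -4.3333, -1.3333, -0.3333, 0.6667, 1.6667, 3.6667
Σ(x_t−x̄)(x_{t+3}−x̄) = (-2.8889) + (-2.2222) + (-1.2222) = -6.3333
Denominator Σ(x_t−x̄)² = 37.3333
r_3 = -6.3333 / 37.3333 = -0.170

-0.170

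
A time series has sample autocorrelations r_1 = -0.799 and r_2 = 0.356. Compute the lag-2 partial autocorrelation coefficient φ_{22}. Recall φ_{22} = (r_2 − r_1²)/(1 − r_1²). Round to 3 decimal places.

φ_{22} = (r_2 − r_1²) / (1 − r_1²)
r_1² = (-0.799)² = 0.638401
Numerator = 0.356 − 0.6384 = -0.2824; denominator = 1 − 0.6384 = 0.3616
φ_{22} = -0.2824 / 0.3616 = -0.781

-0.781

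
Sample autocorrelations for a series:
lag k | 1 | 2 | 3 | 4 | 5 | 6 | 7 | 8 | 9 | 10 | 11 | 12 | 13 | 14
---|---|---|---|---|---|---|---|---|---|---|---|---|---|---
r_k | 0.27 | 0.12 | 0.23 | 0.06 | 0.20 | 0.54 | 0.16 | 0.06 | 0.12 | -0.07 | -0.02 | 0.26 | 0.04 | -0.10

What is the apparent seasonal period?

The largest autocorrelation is r_6 = 0.54; the remaining lags stay at or below 0.27. The elevated value at lag 1 (0.27), dropping to 0.12 at lag 2, reflects decaying short-term dependence rather than seasonality.
The dominant spike at lag 6 indicates a seasonal period of 6.

6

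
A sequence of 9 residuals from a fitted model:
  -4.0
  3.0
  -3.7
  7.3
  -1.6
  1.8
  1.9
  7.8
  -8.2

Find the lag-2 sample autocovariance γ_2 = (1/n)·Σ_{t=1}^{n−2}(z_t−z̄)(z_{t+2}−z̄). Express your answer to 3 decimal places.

5.333

Mean z̄ = (-4.0 + 3.0 − 3.7 + 7.3 − 1.6 + 1.8 + 1.9 + 7.8 − 8.2)/9 = 0.4778
Σ_{t=1}^{7}(z_t−z̄)(z_{t+2}−z̄) = 48.0001
γ_2 = 48.0001 / 9 = 5.333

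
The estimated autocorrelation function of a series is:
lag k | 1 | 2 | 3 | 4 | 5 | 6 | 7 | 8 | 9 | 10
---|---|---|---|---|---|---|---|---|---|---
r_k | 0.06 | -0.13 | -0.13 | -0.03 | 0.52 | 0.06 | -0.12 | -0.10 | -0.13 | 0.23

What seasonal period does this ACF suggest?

The largest autocorrelation is r_5 = 0.52, with a weaker echo at lag 10 (0.23); the remaining lags stay at or below 0.06.
The dominant spike at lag 5 indicates a seasonal period of 5.

5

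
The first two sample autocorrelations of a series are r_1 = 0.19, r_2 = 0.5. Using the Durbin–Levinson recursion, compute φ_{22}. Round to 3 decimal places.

φ_{22} = (r_2 − r_1²) / (1 − r_1²)
r_1² = (0.19)² = 0.0361
Numerator = 0.5 − 0.0361 = 0.4639; denominator = 1 − 0.0361 = 0.9639
φ_{22} = 0.4639 / 0.9639 = 0.481

0.481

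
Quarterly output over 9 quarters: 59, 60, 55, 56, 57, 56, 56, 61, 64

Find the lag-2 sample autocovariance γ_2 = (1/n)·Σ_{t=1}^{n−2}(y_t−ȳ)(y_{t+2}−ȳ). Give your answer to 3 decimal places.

-1.542

Mean ȳ = (59 + 60 + 55 + 56 + 57 + 56 + 56 + 61 + 64)/9 = 58.2222
Σ_{t=1}^{7}(y_t−ȳ)(y_{t+2}−ȳ) = -13.8765
γ_2 = -13.8765 / 9 = -1.542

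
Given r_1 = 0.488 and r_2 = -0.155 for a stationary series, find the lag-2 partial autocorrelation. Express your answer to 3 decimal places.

-0.516

φ_{22} = (r_2 − r_1²) / (1 − r_1²)
r_1² = (0.488)² = 0.238144
Numerator = -0.155 − 0.2381 = -0.3931; denominator = 1 − 0.2381 = 0.7619
φ_{22} = -0.3931 / 0.7619 = -0.516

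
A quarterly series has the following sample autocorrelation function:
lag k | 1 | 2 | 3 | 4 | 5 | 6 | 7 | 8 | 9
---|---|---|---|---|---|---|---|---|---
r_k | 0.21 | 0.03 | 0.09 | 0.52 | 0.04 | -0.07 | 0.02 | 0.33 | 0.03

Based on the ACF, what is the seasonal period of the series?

4

The largest autocorrelation is r_4 = 0.52, with a weaker echo at lag 8 (0.33); the remaining lags stay at or below 0.21. The elevated value at lag 1 (0.21), dropping to 0.03 at lag 2, reflects decaying short-term dependence rather than seasonality.
The dominant spike at lag 4 indicates a seasonal period of 4.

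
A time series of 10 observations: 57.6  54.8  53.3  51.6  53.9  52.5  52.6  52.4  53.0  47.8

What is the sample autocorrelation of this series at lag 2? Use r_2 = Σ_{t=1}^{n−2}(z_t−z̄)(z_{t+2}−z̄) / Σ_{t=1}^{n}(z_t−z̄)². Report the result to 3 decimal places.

0.051

Mean z̄ = (57.6 + 54.8 + 53.3 + 51.6 + 53.9 + 52.5 + 52.6 + 52.4 + 53.0 + 47.8)/10 = 52.9500
Numerator Σ_{t=1}^{8}(z_t−z̄)(z_{t+2}−z̄) = 2.8000
Denominator Σ(z_t−z̄)² = 55.0450
r_2 = 2.8000 / 55.0450 = 0.051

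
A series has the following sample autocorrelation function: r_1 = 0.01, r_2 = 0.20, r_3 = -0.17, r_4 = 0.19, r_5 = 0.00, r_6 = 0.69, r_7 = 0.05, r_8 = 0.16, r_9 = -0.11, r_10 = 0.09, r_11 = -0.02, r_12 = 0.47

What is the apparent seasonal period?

6

The largest autocorrelation is r_6 = 0.69, with a weaker echo at lag 12 (0.47); the remaining lags stay at or below 0.20.
The dominant spike at lag 6 indicates a seasonal period of 6.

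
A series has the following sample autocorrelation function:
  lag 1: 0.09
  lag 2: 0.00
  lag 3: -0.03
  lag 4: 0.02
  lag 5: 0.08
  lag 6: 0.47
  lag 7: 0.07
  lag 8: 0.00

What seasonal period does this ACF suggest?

The largest autocorrelation is r_6 = 0.47; the remaining lags stay at or below 0.09.
The dominant spike at lag 6 indicates a seasonal period of 6.

6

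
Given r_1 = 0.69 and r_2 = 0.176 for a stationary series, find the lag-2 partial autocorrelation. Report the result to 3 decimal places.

-0.573

φ_{22} = (r_2 − r_1²) / (1 − r_1²)
r_1² = (0.69)² = 0.4761
Numerator = 0.176 − 0.4761 = -0.3001; denominator = 1 − 0.4761 = 0.5239
φ_{22} = -0.3001 / 0.5239 = -0.573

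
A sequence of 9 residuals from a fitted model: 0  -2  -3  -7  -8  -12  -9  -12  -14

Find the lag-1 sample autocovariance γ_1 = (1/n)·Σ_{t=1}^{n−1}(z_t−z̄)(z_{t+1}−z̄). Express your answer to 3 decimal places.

Mean z̄ = (0 − 2 − 3 − 7 − 8 − 12 − 9 − 12 − 14)/9 = -7.4444
Σ_{t=1}^{8}(z_t−z̄)(z_{t+1}−z̄) = 113.0247
γ_1 = 113.0247 / 9 = 12.558

12.558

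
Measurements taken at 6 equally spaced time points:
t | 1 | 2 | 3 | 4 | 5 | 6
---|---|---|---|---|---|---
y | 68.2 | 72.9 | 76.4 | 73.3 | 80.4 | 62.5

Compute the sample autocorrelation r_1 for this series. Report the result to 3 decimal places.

-0.340

Mean ȳ = (68.2 + 72.9 + 76.4 + 73.3 + 80.4 + 62.5)/6 = 72.2833
Deviations from mean: -4.0833, 0.6167, 4.1167, 1.0167, 8.1167, -9.7833
Σ(y_t−ȳ)(y_{t+1}−ȳ) = (-2.5181) + (2.5386) + (4.1853) + (8.2519) + (-79.4081) = -66.9503
Denominator Σ(y_t−ȳ)² = 196.6283
r_1 = -66.9503 / 196.6283 = -0.340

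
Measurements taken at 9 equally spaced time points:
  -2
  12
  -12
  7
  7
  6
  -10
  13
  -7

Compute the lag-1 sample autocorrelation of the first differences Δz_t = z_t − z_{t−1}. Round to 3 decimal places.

First differences Δz: 14, -24, 19, 0, -1, -16, 23, -20
Mean of differences = -0.6250
Numerator Σ(Δz_t−Δz̄)(Δz_{t+1}−Δz̄) = -1603.7656
Denominator Σ(Δz_t−Δz̄)² = 2315.8750
r_1(Δz) = -1603.7656 / 2315.8750 = -0.693

-0.693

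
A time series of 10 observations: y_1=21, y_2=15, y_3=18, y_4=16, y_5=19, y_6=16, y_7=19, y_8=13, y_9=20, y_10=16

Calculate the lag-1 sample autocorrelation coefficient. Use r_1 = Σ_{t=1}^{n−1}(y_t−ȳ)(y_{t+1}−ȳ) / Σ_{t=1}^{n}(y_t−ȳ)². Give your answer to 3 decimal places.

-0.715

Mean ȳ = (21 + 15 + 18 + 16 + 19 + 16 + 19 + 13 + 20 + 16)/10 = 17.3000
Numerator Σ_{t=1}^{9}(y_t−ȳ)(y_{t+1}−ȳ) = -40.0900
Denominator Σ(y_t−ȳ)² = 56.1000
r_1 = -40.0900 / 56.1000 = -0.715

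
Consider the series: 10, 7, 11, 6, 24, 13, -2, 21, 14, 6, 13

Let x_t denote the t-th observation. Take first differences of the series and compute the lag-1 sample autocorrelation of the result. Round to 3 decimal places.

-0.469

First differences Δx: -3, 4, -5, 18, -11, -15, 23, -7, -8, 7
Mean of differences = 0.3000
Numerator Σ(Δx_t−Δx̄)(Δx_{t+1}−Δx̄) = -660.7900
Denominator Σ(Δx_t−Δx̄)² = 1410.1000
r_1(Δx) = -660.7900 / 1410.1000 = -0.469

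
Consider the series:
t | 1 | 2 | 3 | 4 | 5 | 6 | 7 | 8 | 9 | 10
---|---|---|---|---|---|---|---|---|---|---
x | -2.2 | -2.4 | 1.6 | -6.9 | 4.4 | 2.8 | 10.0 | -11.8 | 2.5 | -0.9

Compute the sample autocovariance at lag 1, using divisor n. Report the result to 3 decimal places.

Mean x̄ = (-2.2 − 2.4 + 1.6 − 6.9 + 4.4 + 2.8 + 10.0 − 11.8 + 2.5 − 0.9)/10 = -0.2900
Σ_{t=1}^{9}(x_t−x̄)(x_{t+1}−x̄) = -149.4161
γ_1 = -149.4161 / 10 = -14.942

-14.942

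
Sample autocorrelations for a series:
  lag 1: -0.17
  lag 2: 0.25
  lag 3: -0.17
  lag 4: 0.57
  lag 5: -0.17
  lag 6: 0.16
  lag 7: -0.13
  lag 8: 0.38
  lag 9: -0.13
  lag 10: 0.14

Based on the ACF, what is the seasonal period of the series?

The largest autocorrelation is r_4 = 0.57, with a weaker echo at lag 8 (0.38); the remaining lags stay at or below 0.25.
The dominant spike at lag 4 indicates a seasonal period of 4.

4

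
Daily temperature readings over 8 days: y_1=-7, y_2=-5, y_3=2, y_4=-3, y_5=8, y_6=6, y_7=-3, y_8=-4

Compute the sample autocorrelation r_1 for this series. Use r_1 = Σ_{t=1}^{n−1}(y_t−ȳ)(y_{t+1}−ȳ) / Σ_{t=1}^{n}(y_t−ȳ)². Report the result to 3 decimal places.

Mean ȳ = (-7 − 5 + 2 − 3 + 8 + 6 − 3 − 4)/8 = -0.7500
Σ(y_t−ȳ)(y_{t+1}−ȳ) = (26.5625) + (-11.6875) + (-6.1875) + (-19.6875) + (59.0625) + (-15.1875) + (7.3125) = 40.1875
Denominator Σ(y_t−ȳ)² = 207.5000
r_1 = 40.1875 / 207.5000 = 0.194

0.194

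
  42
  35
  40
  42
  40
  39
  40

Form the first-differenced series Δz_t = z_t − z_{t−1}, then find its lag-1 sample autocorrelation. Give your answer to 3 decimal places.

-0.321

First differences Δz: -7, 5, 2, -2, -1, 1
Mean of differences = -0.3333
Numerator Σ(Δz_t−Δz̄)(Δz_{t+1}−Δz̄) = -26.7778
Denominator Σ(Δz_t−Δz̄)² = 83.3333
r_1(Δz) = -26.7778 / 83.3333 = -0.321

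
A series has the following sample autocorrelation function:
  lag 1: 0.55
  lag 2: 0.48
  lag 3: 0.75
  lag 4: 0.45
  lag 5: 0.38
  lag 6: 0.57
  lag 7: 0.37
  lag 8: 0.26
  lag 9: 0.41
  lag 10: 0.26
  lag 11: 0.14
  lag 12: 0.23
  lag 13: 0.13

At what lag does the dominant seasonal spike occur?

3

The largest autocorrelation is r_3 = 0.75, with a weaker echo at lag 6 (0.57); the remaining lags stay at or below 0.55. The elevated value at lag 1 (0.55), dropping to 0.48 at lag 2, reflects decaying short-term dependence rather than seasonality.
The dominant spike at lag 3 indicates a seasonal period of 3.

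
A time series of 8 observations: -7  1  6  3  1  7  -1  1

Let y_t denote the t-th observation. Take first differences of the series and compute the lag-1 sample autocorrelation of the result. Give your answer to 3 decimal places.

First differences Δy: 8, 5, -3, -2, 6, -8, 2
Mean of differences = 1.1429
Numerator Σ(Δy_t−Δȳ)(Δy_{t+1}−Δȳ) = -44.0204
Denominator Σ(Δy_t−Δȳ)² = 196.8571
r_1(Δy) = -44.0204 / 196.8571 = -0.224

-0.224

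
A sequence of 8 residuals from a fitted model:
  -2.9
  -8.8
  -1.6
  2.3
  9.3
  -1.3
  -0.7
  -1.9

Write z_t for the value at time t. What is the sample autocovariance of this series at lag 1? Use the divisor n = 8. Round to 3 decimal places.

Mean z̄ = (-2.9 − 8.8 − 1.6 + 2.3 + 9.3 − 1.3 − 0.7 − 1.9)/8 = -0.7000
Σ_{t=1}^{7}(z_t−z̄)(z_{t+1}−z̄) = 46.4100
γ_1 = 46.4100 / 8 = 5.801

5.801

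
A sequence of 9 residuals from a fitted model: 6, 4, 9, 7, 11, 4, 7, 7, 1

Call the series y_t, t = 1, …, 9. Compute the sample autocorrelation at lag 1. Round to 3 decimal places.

-0.224

Mean ȳ = (6 + 4 + 9 + 7 + 11 + 4 + 7 + 7 + 1)/9 = 6.2222
Numerator Σ_{t=1}^{8}(y_t−ȳ)(y_{t+1}−ȳ) = -15.6049
Denominator Σ(y_t−ȳ)² = 69.5556
r_1 = -15.6049 / 69.5556 = -0.224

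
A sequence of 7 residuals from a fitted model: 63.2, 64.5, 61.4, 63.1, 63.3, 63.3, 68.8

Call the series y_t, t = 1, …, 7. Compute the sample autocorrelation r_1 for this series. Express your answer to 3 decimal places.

-0.057

Mean ȳ = (63.2 + 64.5 + 61.4 + 63.1 + 63.3 + 63.3 + 68.8)/7 = 63.9429
Deviations from mean: -0.7429, 0.5571, -2.5429, -0.8429, -0.6429, -0.6429, 4.8571
Σ(y_t−ȳ)(y_{t+1}−ȳ) = (-0.4139) + (-1.4167) + (2.1433) + (0.5418) + (0.4133) + (-3.1224) = -1.8547
Denominator Σ(y_t−ȳ)² = 32.4571
r_1 = -1.8547 / 32.4571 = -0.057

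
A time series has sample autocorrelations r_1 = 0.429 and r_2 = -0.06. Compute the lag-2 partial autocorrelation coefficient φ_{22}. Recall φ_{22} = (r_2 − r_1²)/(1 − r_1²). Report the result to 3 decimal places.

-0.299

φ_{22} = (r_2 − r_1²) / (1 − r_1²)
r_1² = (0.429)² = 0.184041
Numerator = -0.06 − 0.1840 = -0.2440; denominator = 1 − 0.1840 = 0.8160
φ_{22} = -0.2440 / 0.8160 = -0.299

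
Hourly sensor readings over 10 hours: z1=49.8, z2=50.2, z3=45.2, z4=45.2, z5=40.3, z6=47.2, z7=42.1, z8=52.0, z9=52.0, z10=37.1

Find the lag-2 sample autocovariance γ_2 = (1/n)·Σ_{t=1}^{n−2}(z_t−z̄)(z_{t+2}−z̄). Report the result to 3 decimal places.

Mean z̄ = (49.8 + 50.2 + 45.2 + 45.2 + 40.3 + 47.2 + 42.1 + 52.0 + 52.0 + 37.1)/10 = 46.1100
Σ_{t=1}^{8}(z_t−z̄)(z_{t+2}−z̄) = -49.7542
γ_2 = -49.7542 / 10 = -4.975

-4.975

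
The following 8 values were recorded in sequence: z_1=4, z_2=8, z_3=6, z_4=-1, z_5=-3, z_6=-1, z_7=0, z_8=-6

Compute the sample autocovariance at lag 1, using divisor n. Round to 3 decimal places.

Mean z̄ = (4 + 8 + 6 − 1 − 3 − 1 + 0 − 6)/8 = 0.8750
Σ_{t=1}^{7}(z_t−z̄)(z_{t+1}−z̄) = 71.3594
γ_1 = 71.3594 / 8 = 8.920

8.920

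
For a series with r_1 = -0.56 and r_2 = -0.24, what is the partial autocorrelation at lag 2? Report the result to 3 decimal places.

φ_{22} = (r_2 − r_1²) / (1 − r_1²)
r_1² = (-0.56)² = 0.3136
Numerator = -0.24 − 0.3136 = -0.5536; denominator = 1 − 0.3136 = 0.6864
φ_{22} = -0.5536 / 0.6864 = -0.807

-0.807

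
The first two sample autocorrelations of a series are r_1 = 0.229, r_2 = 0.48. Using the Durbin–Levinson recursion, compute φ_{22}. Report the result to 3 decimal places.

φ_{22} = (r_2 − r_1²) / (1 − r_1²)
r_1² = (0.229)² = 0.052441
Numerator = 0.48 − 0.0524 = 0.4276; denominator = 1 − 0.0524 = 0.9476
φ_{22} = 0.4276 / 0.9476 = 0.451

0.451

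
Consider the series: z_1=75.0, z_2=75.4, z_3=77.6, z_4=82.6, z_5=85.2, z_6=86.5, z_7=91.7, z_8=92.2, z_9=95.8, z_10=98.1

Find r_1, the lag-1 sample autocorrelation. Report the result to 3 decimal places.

Mean z̄ = (75.0 + 75.4 + 77.6 + 82.6 + 85.2 + 86.5 + 91.7 + 92.2 + 95.8 + 98.1)/10 = 86.0100
Numerator Σ_{t=1}^{9}(z_t−z̄)(z_{t+1}−z̄) = 454.0599
Denominator Σ(z_t−z̄)² = 629.7490
r_1 = 454.0599 / 629.7490 = 0.721

0.721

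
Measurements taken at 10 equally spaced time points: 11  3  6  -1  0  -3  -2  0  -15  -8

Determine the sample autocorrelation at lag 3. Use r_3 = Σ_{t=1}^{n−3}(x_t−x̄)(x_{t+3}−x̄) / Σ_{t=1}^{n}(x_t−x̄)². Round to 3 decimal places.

0.057

Mean x̄ = (11 + 3 + 6 − 1 + 0 − 3 − 2 + 0 − 15 − 8)/10 = -0.9000
Numerator Σ_{t=1}^{7}(x_t−x̄)(x_{t+3}−x̄) = 26.1700
Denominator Σ(x_t−x̄)² = 460.9000
r_3 = 26.1700 / 460.9000 = 0.057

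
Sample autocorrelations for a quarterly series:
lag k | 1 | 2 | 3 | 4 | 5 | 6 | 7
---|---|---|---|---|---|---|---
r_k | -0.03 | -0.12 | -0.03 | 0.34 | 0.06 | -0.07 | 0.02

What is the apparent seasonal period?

4

The largest autocorrelation is r_4 = 0.34; the remaining lags stay at or below 0.06.
The dominant spike at lag 4 indicates a seasonal period of 4.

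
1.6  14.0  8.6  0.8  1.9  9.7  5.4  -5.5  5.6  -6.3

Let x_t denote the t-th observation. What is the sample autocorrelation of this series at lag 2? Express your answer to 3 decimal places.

Mean x̄ = (1.6 + 14.0 + 8.6 + 0.8 + 1.9 + 9.7 + 5.4 − 5.5 + 5.6 − 6.3)/10 = 3.5800
Numerator Σ_{t=1}^{8}(x_t−x̄)(x_{t+2}−x̄) = -29.5948
Denominator Σ(x_t−x̄)² = 373.1560
r_2 = -29.5948 / 373.1560 = -0.079

-0.079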